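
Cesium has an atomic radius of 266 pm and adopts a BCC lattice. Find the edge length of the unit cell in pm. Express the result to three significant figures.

In a BCC lattice, atoms touch along the body diagonal, so √3·a = 4r.
a = 4r/√3 = 4 × 266 / 1.7321 = 614 pm.

614 pm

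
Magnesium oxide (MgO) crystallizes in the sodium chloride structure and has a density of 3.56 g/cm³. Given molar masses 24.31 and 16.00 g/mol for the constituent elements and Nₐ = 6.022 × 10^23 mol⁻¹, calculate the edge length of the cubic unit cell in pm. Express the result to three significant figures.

422 pm

M(MgO) = 40.31 g/mol; Z = 4 formula units per cell.
a³ = Z·M/(N_A·ρ) = 4 × 40.31 / (6.022 × 10²³ × 3.56) = 7.521 × 10^-23 cm³, so a = 4.221 × 10^-8 cm = 422 pm.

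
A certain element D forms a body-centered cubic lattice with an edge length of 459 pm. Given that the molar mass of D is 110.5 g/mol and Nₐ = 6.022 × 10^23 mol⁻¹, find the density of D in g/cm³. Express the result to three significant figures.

3.80 g/cm³

A BCC unit cell contains Z = 2 atoms.
Cell volume: a³ = (459 pm)³ = (4.590 × 10^-8 cm)³ = 9.670 × 10^-23 cm³.
ρ = Z·M/(N_A·a³) = 2 × 110.5 / (6.022 × 10²³ × 9.670 × 10^-23) = 3.795 g/cm³.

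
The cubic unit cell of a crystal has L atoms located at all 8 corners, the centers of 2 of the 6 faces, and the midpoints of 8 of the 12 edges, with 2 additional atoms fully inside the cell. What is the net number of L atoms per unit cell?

Corner atoms are shared by 8 cells (1/8 each), face atoms by 2 (1/2 each), edge atoms by 4 (1/4 each), interior atoms are unshared.
Net atoms = 8 × 1/8 + 2 × 1/2 + 8 × 1/4 + 2 = 1 + 1 + 2 + 2 = 6.

6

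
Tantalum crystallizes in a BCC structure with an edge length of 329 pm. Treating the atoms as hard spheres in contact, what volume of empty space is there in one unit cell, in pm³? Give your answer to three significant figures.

1.14 × 10^7 pm³

In a BCC lattice atoms touch along the body diagonal, so √3·a = 4r, so r = 0.4330a = 142.5 pm.
V_cell = a³ = 3.561 × 10^7 pm³; V_atoms = 2 × (4/3)πr³ = 2.422 × 10^7 pm³.
Empty space = 3.561 × 10^7 − 2.422 × 10^7 = 1.14 × 10^7 pm³.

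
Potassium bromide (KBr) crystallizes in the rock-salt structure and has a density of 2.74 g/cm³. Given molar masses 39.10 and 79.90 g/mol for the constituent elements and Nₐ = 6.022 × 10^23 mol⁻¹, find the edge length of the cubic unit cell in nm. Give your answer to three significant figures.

0.661 nm

M(KBr) = 119.0 g/mol; Z = 4 formula units per cell.
a³ = Z·M/(N_A·ρ) = 4 × 119.0 / (6.022 × 10²³ × 2.74) = 2.885 × 10^-22 cm³, so a = 6.608 × 10^-8 cm = 0.661 nm.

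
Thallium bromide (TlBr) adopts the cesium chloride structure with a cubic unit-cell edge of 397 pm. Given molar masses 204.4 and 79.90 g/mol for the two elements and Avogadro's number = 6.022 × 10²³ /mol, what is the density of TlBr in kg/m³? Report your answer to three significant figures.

The cesium chloride structure contains Z = 1 formula unit per cell; M(TlBr) = 204.4 + 79.90 = 284.3 g/mol.
a³ = (3.970 × 10^-8 cm)³ = 6.257 × 10^-23 cm³.
ρ = 1 × 284.3 / (6.022 × 10²³ × 6.257 × 10^-23) = 7.545 g/cm³ = 7550 kg/m³.

7550 kg/m³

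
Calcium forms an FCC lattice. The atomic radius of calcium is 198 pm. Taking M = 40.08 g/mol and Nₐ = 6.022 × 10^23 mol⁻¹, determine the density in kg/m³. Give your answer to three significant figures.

1520 kg/m³

In an FCC lattice, atoms touch along the face diagonal, so √2·a = 4r, giving a = 560.0 pm = 5.600 × 10^-8 cm.
With Z = 4, ρ = Z·M/(N_A·a³) = 4 × 40.08 / (6.022 × 10²³ × 1.756 × 10^-22) = 1.516 g/cm³ = 1520 kg/m³.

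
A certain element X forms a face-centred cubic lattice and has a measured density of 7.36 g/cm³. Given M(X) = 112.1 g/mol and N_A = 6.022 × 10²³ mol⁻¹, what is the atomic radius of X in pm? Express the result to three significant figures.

For an FCC cell (Z = 4), a³ = Z·M/(N_A·ρ) = 4 × 112.1 / (6.022 × 10²³ × 7.360) = 1.012 × 10^-22 cm³, so a = 4.660 × 10^-8 cm = 466.0 pm.
Atoms touch along the face diagonal, so √2·a = 4r, so r = 0.3536 × a = 165 pm.

165 pm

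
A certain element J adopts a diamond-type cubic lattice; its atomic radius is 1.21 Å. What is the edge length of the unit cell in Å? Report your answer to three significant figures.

In a diamond cubic lattice, nearest neighbors lie along the body diagonal with √3·a = 8r.
a = 8r/√3 = 8 × 1.21 / 1.7321 = 5.59 Å.

5.59 Å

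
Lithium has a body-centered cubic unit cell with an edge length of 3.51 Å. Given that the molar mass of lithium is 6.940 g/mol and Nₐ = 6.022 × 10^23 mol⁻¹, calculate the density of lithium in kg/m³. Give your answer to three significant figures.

A BCC unit cell contains Z = 2 atoms.
Cell volume: a³ = (3.51 Å)³ = (3.510 × 10^-8 cm)³ = 4.324 × 10^-23 cm³.
ρ = Z·M/(N_A·a³) = 2 × 6.940 / (6.022 × 10²³ × 4.324 × 10^-23) = 0.5330 g/cm³ = 533 kg/m³.

533 kg/m³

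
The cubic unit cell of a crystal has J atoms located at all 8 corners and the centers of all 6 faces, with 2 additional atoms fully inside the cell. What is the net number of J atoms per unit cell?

Corner atoms are shared by 8 cells (1/8 each), face atoms by 2 (1/2 each), interior atoms are unshared.
Net atoms = 8 × 1/8 + 6 × 1/2 + 2 = 1 + 3 + 2 = 6.

6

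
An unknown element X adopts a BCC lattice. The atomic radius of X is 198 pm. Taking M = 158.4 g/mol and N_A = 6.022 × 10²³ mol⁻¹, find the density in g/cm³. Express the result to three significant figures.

In a BCC lattice, atoms touch along the body diagonal, so √3·a = 4r, giving a = 457.3 pm = 4.573 × 10^-8 cm.
With Z = 2, ρ = Z·M/(N_A·a³) = 2 × 158.4 / (6.022 × 10²³ × 9.561 × 10^-23) = 5.502 g/cm³.

5.50 g/cm³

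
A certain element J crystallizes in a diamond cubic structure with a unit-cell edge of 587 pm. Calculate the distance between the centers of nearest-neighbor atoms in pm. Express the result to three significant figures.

In a diamond cubic structure, nearest neighbors lie along the body diagonal with √3·a = 8r; the nearest-neighbor distance equals 2r = 0.4330·a.
d = 0.4330 × 587 = 254 pm.

254 pm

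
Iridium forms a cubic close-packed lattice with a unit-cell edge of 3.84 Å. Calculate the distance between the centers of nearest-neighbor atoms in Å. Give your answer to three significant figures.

In an FCC structure, atoms touch along the face diagonal, so √2·a = 4r; the nearest-neighbor distance equals 2r = 0.7071·a.
d = 0.7071 × 3.84 = 2.72 Å.

2.72 Å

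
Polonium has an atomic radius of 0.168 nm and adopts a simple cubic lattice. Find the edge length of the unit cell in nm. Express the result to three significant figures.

In a simple cubic lattice, atoms touch along the cell edge, so a = 2r.
a = 2r = 2 × 0.168 = 0.336 nm.

0.336 nm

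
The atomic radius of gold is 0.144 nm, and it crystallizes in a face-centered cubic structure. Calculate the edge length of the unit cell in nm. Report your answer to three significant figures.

In an FCC lattice, atoms touch along the face diagonal, so √2·a = 4r.
a = 4r/√2 = 4 × 0.144 / 1.4142 = 0.407 nm.

0.407 nm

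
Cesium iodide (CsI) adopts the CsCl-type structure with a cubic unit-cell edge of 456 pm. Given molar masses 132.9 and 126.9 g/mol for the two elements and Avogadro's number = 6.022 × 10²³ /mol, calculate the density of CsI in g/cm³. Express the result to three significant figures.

The CsCl-type structure contains Z = 1 formula unit per cell; M(CsI) = 132.9 + 126.9 = 259.8 g/mol.
a³ = (4.560 × 10^-8 cm)³ = 9.482 × 10^-23 cm³.
ρ = 1 × 259.8 / (6.022 × 10²³ × 9.482 × 10^-23) = 4.550 g/cm³.

4.55 g/cm³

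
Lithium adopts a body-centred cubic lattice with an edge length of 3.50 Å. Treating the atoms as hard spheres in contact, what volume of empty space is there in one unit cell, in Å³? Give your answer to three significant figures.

In a BCC lattice atoms touch along the body diagonal, so √3·a = 4r, so r = 0.4330a = 1.516 Å.
V_cell = a³ = 42.88 Å³; V_atoms = 2 × (4/3)πr³ = 29.16 Å³.
Empty space = 42.88 − 29.16 = 13.7 Å³.

13.7 Å³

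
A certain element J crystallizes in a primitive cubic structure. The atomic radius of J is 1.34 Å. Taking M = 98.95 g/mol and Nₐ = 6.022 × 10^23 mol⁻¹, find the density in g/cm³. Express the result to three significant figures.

In a simple cubic lattice, atoms touch along the cell edge, so a = 2r, giving a = 2.680 Å = 2.680 × 10^-8 cm.
With Z = 1, ρ = Z·M/(N_A·a³) = 1 × 98.95 / (6.022 × 10²³ × 1.925 × 10^-23) = 8.536 g/cm³.

8.54 g/cm³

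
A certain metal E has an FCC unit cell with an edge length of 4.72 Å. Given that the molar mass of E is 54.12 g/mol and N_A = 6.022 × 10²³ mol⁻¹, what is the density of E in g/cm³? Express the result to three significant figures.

3.42 g/cm³

An FCC unit cell contains Z = 4 atoms.
Cell volume: a³ = (4.72 Å)³ = (4.720 × 10^-8 cm)³ = 1.052 × 10^-22 cm³.
ρ = Z·M/(N_A·a³) = 4 × 54.12 / (6.022 × 10²³ × 1.052 × 10^-22) = 3.419 g/cm³.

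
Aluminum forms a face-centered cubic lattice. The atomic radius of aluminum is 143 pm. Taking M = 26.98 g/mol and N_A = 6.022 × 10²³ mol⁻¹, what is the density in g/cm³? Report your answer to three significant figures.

2.71 g/cm³

In an FCC lattice, atoms touch along the face diagonal, so √2·a = 4r, giving a = 404.5 pm = 4.045 × 10^-8 cm.
With Z = 4, ρ = Z·M/(N_A·a³) = 4 × 26.98 / (6.022 × 10²³ × 6.617 × 10^-23) = 2.708 g/cm³.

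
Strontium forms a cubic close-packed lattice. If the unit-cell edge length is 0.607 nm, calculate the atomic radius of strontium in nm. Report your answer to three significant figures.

In an FCC lattice, atoms touch along the face diagonal, so √2·a = 4r.
r = √2·a/4 = 1.4142 × 0.607 / 4 = 0.215 nm.

0.215 nm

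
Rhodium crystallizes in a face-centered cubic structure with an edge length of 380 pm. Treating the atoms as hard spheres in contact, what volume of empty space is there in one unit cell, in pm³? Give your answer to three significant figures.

1.42 × 10^7 pm³

In an FCC lattice atoms touch along the face diagonal, so √2·a = 4r, so r = 0.3536a = 134.4 pm.
V_cell = a³ = 5.487 × 10^7 pm³; V_atoms = 4 × (4/3)πr³ = 4.063 × 10^7 pm³.
Empty space = 5.487 × 10^7 − 4.063 × 10^7 = 1.42 × 10^7 pm³.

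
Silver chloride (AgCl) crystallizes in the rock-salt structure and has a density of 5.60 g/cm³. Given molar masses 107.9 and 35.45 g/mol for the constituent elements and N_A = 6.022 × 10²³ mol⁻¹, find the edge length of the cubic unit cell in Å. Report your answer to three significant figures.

M(AgCl) = 143.35 g/mol; Z = 4 formula units per cell.
a³ = Z·M/(N_A·ρ) = 4 × 143.35 / (6.022 × 10²³ × 5.60) = 1.700 × 10^-22 cm³, so a = 5.540 × 10^-8 cm = 5.54 Å.

5.54 Å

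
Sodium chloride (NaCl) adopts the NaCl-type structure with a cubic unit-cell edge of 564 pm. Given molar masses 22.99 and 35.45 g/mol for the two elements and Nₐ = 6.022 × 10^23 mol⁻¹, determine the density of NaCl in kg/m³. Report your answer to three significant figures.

The NaCl-type structure contains Z = 4 formula units per cell; M(NaCl) = 22.99 + 35.45 = 58.44 g/mol.
a³ = (5.640 × 10^-8 cm)³ = 1.794 × 10^-22 cm³.
ρ = 4 × 58.44 / (6.022 × 10²³ × 1.794 × 10^-22) = 2.164 g/cm³ = 2160 kg/m³.

2160 kg/m³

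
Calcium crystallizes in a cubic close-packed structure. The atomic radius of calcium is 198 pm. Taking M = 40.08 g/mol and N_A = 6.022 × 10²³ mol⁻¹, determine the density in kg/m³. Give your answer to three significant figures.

In an FCC lattice, atoms touch along the face diagonal, so √2·a = 4r, giving a = 560.0 pm = 5.600 × 10^-8 cm.
With Z = 4, ρ = Z·M/(N_A·a³) = 4 × 40.08 / (6.022 × 10²³ × 1.756 × 10^-22) = 1.516 g/cm³ = 1520 kg/m³.

1520 kg/m³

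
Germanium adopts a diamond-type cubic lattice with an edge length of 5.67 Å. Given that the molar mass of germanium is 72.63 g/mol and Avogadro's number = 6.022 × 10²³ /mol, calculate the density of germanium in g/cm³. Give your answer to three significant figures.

A diamond cubic unit cell contains Z = 8 atoms.
Cell volume: a³ = (5.67 Å)³ = (5.670 × 10^-8 cm)³ = 1.823 × 10^-22 cm³.
ρ = Z·M/(N_A·a³) = 8 × 72.63 / (6.022 × 10²³ × 1.823 × 10^-22) = 5.293 g/cm³.

5.29 g/cm³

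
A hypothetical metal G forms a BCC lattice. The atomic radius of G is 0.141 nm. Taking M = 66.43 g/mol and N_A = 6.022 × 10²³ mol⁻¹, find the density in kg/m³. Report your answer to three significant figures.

In a BCC lattice, atoms touch along the body diagonal, so √3·a = 4r, giving a = 0.3256 nm = 3.256 × 10^-8 cm.
With Z = 2, ρ = Z·M/(N_A·a³) = 2 × 66.43 / (6.022 × 10²³ × 3.453 × 10^-23) = 6.390 g/cm³ = 6390 kg/m³.

6390 kg/m³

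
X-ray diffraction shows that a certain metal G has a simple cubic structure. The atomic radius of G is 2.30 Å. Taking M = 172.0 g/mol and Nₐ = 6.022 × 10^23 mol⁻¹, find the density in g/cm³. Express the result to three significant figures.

2.93 g/cm³

In a simple cubic lattice, atoms touch along the cell edge, so a = 2r, giving a = 4.600 Å = 4.600 × 10^-8 cm.
With Z = 1, ρ = Z·M/(N_A·a³) = 1 × 172.0 / (6.022 × 10²³ × 9.734 × 10^-23) = 2.934 g/cm³.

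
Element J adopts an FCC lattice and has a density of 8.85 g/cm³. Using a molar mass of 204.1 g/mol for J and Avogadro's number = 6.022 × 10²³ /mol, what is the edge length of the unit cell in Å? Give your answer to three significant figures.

With Z = 4 atoms per FCC cell, a³ = Z·M/(N_A·ρ) = 4 × 204.1 / (6.022 × 10²³ × 8.850 g/cm³) = 1.532 × 10^-22 cm³.
a = (1.532 × 10^-22)^(1/3) = 5.351 × 10^-8 cm = 5.35 Å.

5.35 Å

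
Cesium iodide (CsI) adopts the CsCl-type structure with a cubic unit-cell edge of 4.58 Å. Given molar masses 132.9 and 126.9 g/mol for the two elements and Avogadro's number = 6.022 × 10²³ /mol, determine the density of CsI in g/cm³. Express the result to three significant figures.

The CsCl-type structure contains Z = 1 formula unit per cell; M(CsI) = 132.9 + 126.9 = 259.8 g/mol.
a³ = (4.580 × 10^-8 cm)³ = 9.607 × 10^-23 cm³.
ρ = 1 × 259.8 / (6.022 × 10²³ × 9.607 × 10^-23) = 4.491 g/cm³.

4.49 g/cm³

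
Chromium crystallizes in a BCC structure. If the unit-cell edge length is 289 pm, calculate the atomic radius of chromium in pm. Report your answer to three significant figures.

In a BCC lattice, atoms touch along the body diagonal, so √3·a = 4r.
r = √3·a/4 = 1.7321 × 289 / 4 = 125 pm.

125 pm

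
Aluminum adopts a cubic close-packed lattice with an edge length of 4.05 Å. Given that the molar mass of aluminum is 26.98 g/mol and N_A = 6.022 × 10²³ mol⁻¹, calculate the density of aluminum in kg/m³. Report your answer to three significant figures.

2700 kg/m³

An FCC unit cell contains Z = 4 atoms.
Cell volume: a³ = (4.05 Å)³ = (4.050 × 10^-8 cm)³ = 6.643 × 10^-23 cm³.
ρ = Z·M/(N_A·a³) = 4 × 26.98 / (6.022 × 10²³ × 6.643 × 10^-23) = 2.698 g/cm³ = 2700 kg/m³.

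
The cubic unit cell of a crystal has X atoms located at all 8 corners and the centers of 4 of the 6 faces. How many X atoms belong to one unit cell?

3

Corner atoms are shared by 8 cells (1/8 each), face atoms by 2 (1/2 each).
Net atoms = 8 × 1/8 + 4 × 1/2 = 1 + 2 = 3.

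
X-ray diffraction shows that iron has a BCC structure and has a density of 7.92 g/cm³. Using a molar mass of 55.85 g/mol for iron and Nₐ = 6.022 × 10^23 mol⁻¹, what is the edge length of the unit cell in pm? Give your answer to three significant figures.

286 pm

With Z = 2 atoms per BCC cell, a³ = Z·M/(N_A·ρ) = 2 × 55.85 / (6.022 × 10²³ × 7.920 g/cm³) = 2.342 × 10^-23 cm³.
a = (2.342 × 10^-23)^(1/3) = 2.861 × 10^-8 cm = 286 pm.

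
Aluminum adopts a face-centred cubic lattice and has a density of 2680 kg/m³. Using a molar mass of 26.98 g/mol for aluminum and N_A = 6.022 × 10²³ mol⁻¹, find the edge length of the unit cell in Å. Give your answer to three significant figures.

4.06 Å

With Z = 4 atoms per FCC cell, a³ = Z·M/(N_A·ρ) = 4 × 26.98 / (6.022 × 10²³ × 2.680 g/cm³) = 6.687 × 10^-23 cm³.
a = (6.687 × 10^-23)^(1/3) = 4.059 × 10^-8 cm = 4.06 Å.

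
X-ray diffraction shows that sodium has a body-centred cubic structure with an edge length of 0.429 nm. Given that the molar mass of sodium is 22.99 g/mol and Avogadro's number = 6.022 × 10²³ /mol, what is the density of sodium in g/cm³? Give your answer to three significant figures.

A BCC unit cell contains Z = 2 atoms.
Cell volume: a³ = (0.429 nm)³ = (4.290 × 10^-8 cm)³ = 7.895 × 10^-23 cm³.
ρ = Z·M/(N_A·a³) = 2 × 22.99 / (6.022 × 10²³ × 7.895 × 10^-23) = 0.9671 g/cm³.

0.967 g/cm³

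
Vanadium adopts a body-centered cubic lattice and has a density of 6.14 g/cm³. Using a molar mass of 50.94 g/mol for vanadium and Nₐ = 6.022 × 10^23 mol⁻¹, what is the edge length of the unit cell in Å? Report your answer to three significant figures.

3.02 Å

With Z = 2 atoms per BCC cell, a³ = Z·M/(N_A·ρ) = 2 × 50.94 / (6.022 × 10²³ × 6.140 g/cm³) = 2.755 × 10^-23 cm³.
a = (2.755 × 10^-23)^(1/3) = 3.020 × 10^-8 cm = 3.02 Å.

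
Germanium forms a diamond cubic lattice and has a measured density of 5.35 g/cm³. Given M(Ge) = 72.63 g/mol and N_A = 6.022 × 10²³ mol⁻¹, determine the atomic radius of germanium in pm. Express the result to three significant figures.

122 pm

For a diamond cubic cell (Z = 8), a³ = Z·M/(N_A·ρ) = 8 × 72.63 / (6.022 × 10²³ × 5.350) = 1.803 × 10^-22 cm³, so a = 5.650 × 10^-8 cm = 565.0 pm.
Nearest neighbors lie along the body diagonal with √3·a = 8r, so r = 0.2165 × a = 122 pm.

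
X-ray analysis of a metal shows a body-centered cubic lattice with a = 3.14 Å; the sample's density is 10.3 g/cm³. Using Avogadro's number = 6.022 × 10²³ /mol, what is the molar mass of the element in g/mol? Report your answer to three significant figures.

A BCC cell has Z = 2 atoms; a = 3.140 × 10^-8 cm.
M = ρ·N_A·a³/Z = 10.3 × 6.022 × 10²³ × 3.096 × 10^-23 / 2 = 96.0 g/mol.

96.0 g/mol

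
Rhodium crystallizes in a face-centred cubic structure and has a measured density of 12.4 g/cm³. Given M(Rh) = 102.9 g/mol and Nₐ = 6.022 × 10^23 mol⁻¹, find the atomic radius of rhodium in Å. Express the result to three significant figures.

For an FCC cell (Z = 4), a³ = Z·M/(N_A·ρ) = 4 × 102.9 / (6.022 × 10²³ × 12.40) = 5.512 × 10^-23 cm³, so a = 3.806 × 10^-8 cm = 3.806 Å.
Atoms touch along the face diagonal, so √2·a = 4r, so r = 0.3536 × a = 1.35 Å.

1.35 Å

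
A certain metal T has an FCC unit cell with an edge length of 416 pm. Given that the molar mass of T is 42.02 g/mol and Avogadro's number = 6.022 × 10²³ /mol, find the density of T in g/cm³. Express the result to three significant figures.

3.88 g/cm³

An FCC unit cell contains Z = 4 atoms.
Cell volume: a³ = (416 pm)³ = (4.160 × 10^-8 cm)³ = 7.199 × 10^-23 cm³.
ρ = Z·M/(N_A·a³) = 4 × 42.02 / (6.022 × 10²³ × 7.199 × 10^-23) = 3.877 g/cm³.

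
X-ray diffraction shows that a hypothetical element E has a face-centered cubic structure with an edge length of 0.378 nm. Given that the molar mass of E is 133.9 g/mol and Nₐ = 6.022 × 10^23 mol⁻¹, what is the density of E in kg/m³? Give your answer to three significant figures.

16500 kg/m³

An FCC unit cell contains Z = 4 atoms.
Cell volume: a³ = (0.378 nm)³ = (3.780 × 10^-8 cm)³ = 5.401 × 10^-23 cm³.
ρ = Z·M/(N_A·a³) = 4 × 133.9 / (6.022 × 10²³ × 5.401 × 10^-23) = 16.47 g/cm³ = 16500 kg/m³.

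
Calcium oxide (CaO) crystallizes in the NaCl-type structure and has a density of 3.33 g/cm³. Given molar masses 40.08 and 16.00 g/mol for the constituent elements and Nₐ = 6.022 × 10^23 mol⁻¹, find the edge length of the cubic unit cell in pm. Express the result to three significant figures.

482 pm

M(CaO) = 56.08 g/mol; Z = 4 formula units per cell.
a³ = Z·M/(N_A·ρ) = 4 × 56.08 / (6.022 × 10²³ × 3.33) = 1.119 × 10^-22 cm³, so a = 4.818 × 10^-8 cm = 482 pm.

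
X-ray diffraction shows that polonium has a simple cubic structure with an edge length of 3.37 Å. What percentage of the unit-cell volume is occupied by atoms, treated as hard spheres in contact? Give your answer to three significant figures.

52.4%

In a simple cubic lattice atoms touch along the cell edge, so a = 2r, so r = 0.5000a = 1.685 Å.
Packing fraction = Z·(4/3)πr³ / a³ = 1 × (4/3)π × (1.685)³ / (3.37)³ = 0.5236 = 52.4%.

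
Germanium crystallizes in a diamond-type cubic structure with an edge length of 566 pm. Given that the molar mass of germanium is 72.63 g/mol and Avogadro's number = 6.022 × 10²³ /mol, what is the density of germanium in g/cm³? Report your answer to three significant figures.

A diamond cubic unit cell contains Z = 8 atoms.
Cell volume: a³ = (566 pm)³ = (5.660 × 10^-8 cm)³ = 1.813 × 10^-22 cm³.
ρ = Z·M/(N_A·a³) = 8 × 72.63 / (6.022 × 10²³ × 1.813 × 10^-22) = 5.321 g/cm³.

5.32 g/cm³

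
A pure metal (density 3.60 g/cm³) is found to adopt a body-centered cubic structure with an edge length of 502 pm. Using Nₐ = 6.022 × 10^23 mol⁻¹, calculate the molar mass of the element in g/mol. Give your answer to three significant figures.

A BCC cell has Z = 2 atoms; a = 5.020 × 10^-8 cm.
M = ρ·N_A·a³/Z = 3.60 × 6.022 × 10²³ × 1.265 × 10^-22 / 2 = 137 g/mol.

137 g/mol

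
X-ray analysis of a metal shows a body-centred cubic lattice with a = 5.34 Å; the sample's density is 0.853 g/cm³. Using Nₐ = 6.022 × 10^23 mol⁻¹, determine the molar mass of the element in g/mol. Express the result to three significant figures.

A BCC cell has Z = 2 atoms; a = 5.340 × 10^-8 cm.
M = ρ·N_A·a³/Z = 0.853 × 6.022 × 10²³ × 1.523 × 10^-22 / 2 = 39.1 g/mol.

39.1 g/mol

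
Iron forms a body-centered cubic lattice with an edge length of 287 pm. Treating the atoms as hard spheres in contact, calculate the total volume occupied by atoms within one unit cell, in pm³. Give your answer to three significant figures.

1.61 × 10^7 pm³

In a BCC lattice atoms touch along the body diagonal, so √3·a = 4r, so r = 0.4330a = 124.3 pm.
V_atoms = Z × (4/3)πr³ = 2 × (4/3)π × (124.3)³ = 1.61 × 10^7 pm³.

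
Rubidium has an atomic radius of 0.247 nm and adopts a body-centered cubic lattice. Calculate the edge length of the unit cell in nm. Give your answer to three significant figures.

0.570 nm

In a BCC lattice, atoms touch along the body diagonal, so √3·a = 4r.
a = 4r/√3 = 4 × 0.247 / 1.7321 = 0.570 nm.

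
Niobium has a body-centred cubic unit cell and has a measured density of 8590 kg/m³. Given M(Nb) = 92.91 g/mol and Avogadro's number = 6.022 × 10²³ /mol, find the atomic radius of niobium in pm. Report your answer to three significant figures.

143 pm

For a BCC cell (Z = 2), a³ = Z·M/(N_A·ρ) = 2 × 92.91 / (6.022 × 10²³ × 8.590) = 3.592 × 10^-23 cm³, so a = 3.300 × 10^-8 cm = 330.0 pm.
Atoms touch along the body diagonal, so √3·a = 4r, so r = 0.4330 × a = 143 pm.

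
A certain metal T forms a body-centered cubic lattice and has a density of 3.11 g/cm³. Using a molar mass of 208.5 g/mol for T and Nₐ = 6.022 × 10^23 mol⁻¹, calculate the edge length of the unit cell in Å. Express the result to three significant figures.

With Z = 2 atoms per BCC cell, a³ = Z·M/(N_A·ρ) = 2 × 208.5 / (6.022 × 10²³ × 3.110 g/cm³) = 2.227 × 10^-22 cm³.
a = (2.227 × 10^-22)^(1/3) = 6.061 × 10^-8 cm = 6.06 Å.

6.06 Å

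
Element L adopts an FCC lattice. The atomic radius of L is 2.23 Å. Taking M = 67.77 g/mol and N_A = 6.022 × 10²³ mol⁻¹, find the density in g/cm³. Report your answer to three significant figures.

In an FCC lattice, atoms touch along the face diagonal, so √2·a = 4r, giving a = 6.307 Å = 6.307 × 10^-8 cm.
With Z = 4, ρ = Z·M/(N_A·a³) = 4 × 67.77 / (6.022 × 10²³ × 2.509 × 10^-22) = 1.794 g/cm³.

1.79 g/cm³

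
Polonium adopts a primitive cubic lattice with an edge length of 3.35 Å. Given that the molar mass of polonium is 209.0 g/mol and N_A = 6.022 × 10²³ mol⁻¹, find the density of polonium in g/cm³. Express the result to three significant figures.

A simple cubic unit cell contains Z = 1 atom.
Cell volume: a³ = (3.35 Å)³ = (3.350 × 10^-8 cm)³ = 3.760 × 10^-23 cm³.
ρ = Z·M/(N_A·a³) = 1 × 209.0 / (6.022 × 10²³ × 3.760 × 10^-23) = 9.231 g/cm³.

9.23 g/cm³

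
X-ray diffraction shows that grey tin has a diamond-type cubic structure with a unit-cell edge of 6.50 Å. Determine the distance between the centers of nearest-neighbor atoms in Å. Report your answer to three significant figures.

2.81 Å

In a diamond cubic structure, nearest neighbors lie along the body diagonal with √3·a = 8r; the nearest-neighbor distance equals 2r = 0.4330·a.
d = 0.4330 × 6.50 = 2.81 Å.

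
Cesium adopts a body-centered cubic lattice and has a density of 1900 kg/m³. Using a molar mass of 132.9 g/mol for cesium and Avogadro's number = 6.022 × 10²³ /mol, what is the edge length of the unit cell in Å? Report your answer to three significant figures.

6.15 Å

With Z = 2 atoms per BCC cell, a³ = Z·M/(N_A·ρ) = 2 × 132.9 / (6.022 × 10²³ × 1.900 g/cm³) = 2.323 × 10^-22 cm³.
a = (2.323 × 10^-22)^(1/3) = 6.147 × 10^-8 cm = 6.15 Å.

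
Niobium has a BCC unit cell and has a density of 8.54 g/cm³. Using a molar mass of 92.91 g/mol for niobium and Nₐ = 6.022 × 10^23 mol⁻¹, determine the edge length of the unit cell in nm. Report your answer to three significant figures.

0.331 nm

With Z = 2 atoms per BCC cell, a³ = Z·M/(N_A·ρ) = 2 × 92.91 / (6.022 × 10²³ × 8.540 g/cm³) = 3.613 × 10^-23 cm³.
a = (3.613 × 10^-23)^(1/3) = 3.306 × 10^-8 cm = 0.331 nm.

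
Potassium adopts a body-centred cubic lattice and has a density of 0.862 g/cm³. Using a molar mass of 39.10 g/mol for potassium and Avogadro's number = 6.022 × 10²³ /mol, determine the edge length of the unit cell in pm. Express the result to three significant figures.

532 pm

With Z = 2 atoms per BCC cell, a³ = Z·M/(N_A·ρ) = 2 × 39.10 / (6.022 × 10²³ × 0.8620 g/cm³) = 1.506 × 10^-22 cm³.
a = (1.506 × 10^-22)^(1/3) = 5.321 × 10^-8 cm = 532 pm.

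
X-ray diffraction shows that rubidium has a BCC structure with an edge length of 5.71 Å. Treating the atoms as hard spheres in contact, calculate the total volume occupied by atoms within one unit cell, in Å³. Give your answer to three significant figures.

127 Å³

In a BCC lattice atoms touch along the body diagonal, so √3·a = 4r, so r = 0.4330a = 2.473 Å.
V_atoms = Z × (4/3)πr³ = 2 × (4/3)π × (2.473)³ = 127 Å³.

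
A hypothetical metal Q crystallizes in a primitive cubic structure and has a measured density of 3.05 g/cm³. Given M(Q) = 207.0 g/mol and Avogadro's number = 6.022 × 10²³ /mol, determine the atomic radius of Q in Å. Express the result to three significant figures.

For a simple cubic cell (Z = 1), a³ = Z·M/(N_A·ρ) = 1 × 207.0 / (6.022 × 10²³ × 3.050) = 1.127 × 10^-22 cm³, so a = 4.830 × 10^-8 cm = 4.830 Å.
Atoms touch along the cell edge, so a = 2r, so r = 0.5000 × a = 2.42 Å.

2.42 Å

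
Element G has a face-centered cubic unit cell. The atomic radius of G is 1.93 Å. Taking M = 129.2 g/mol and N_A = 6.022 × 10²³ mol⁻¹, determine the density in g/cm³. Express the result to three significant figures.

5.28 g/cm³

In an FCC lattice, atoms touch along the face diagonal, so √2·a = 4r, giving a = 5.459 Å = 5.459 × 10^-8 cm.
With Z = 4, ρ = Z·M/(N_A·a³) = 4 × 129.2 / (6.022 × 10²³ × 1.627 × 10^-22) = 5.276 g/cm³.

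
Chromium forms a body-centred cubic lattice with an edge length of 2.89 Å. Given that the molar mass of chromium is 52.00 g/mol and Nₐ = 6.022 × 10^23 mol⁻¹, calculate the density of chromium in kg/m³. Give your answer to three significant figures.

A BCC unit cell contains Z = 2 atoms.
Cell volume: a³ = (2.89 Å)³ = (2.890 × 10^-8 cm)³ = 2.414 × 10^-23 cm³.
ρ = Z·M/(N_A·a³) = 2 × 52.00 / (6.022 × 10²³ × 2.414 × 10^-23) = 7.155 g/cm³ = 7150 kg/m³.

7150 kg/m³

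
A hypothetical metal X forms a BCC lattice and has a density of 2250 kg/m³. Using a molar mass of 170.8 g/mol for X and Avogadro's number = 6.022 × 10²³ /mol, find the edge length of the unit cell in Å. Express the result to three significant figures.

With Z = 2 atoms per BCC cell, a³ = Z·M/(N_A·ρ) = 2 × 170.8 / (6.022 × 10²³ × 2.250 g/cm³) = 2.521 × 10^-22 cm³.
a = (2.521 × 10^-22)^(1/3) = 6.317 × 10^-8 cm = 6.32 Å.

6.32 Å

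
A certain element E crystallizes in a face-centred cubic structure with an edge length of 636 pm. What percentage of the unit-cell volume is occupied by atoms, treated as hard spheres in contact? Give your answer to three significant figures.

In an FCC lattice atoms touch along the face diagonal, so √2·a = 4r, so r = 0.3536a = 224.9 pm.
Packing fraction = Z·(4/3)πr³ / a³ = 4 × (4/3)π × (224.9)³ / (636)³ = 0.7405 = 74.0%.

74.0%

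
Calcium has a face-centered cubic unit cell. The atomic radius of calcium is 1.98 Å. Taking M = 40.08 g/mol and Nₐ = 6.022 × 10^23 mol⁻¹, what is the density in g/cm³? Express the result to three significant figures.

In an FCC lattice, atoms touch along the face diagonal, so √2·a = 4r, giving a = 5.600 Å = 5.600 × 10^-8 cm.
With Z = 4, ρ = Z·M/(N_A·a³) = 4 × 40.08 / (6.022 × 10²³ × 1.756 × 10^-22) = 1.516 g/cm³.

1.52 g/cm³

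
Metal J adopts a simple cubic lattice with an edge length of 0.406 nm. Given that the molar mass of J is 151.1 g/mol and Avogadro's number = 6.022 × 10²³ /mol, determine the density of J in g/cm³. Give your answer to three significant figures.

3.75 g/cm³

A simple cubic unit cell contains Z = 1 atom.
Cell volume: a³ = (0.406 nm)³ = (4.060 × 10^-8 cm)³ = 6.692 × 10^-23 cm³.
ρ = Z·M/(N_A·a³) = 1 × 151.1 / (6.022 × 10²³ × 6.692 × 10^-23) = 3.749 g/cm³.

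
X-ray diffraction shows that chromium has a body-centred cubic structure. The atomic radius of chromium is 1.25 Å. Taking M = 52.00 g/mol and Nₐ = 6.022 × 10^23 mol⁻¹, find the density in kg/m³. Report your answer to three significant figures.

7180 kg/m³

In a BCC lattice, atoms touch along the body diagonal, so √3·a = 4r, giving a = 2.887 Å = 2.887 × 10^-8 cm.
With Z = 2, ρ = Z·M/(N_A·a³) = 2 × 52.00 / (6.022 × 10²³ × 2.406 × 10^-23) = 7.179 g/cm³ = 7180 kg/m³.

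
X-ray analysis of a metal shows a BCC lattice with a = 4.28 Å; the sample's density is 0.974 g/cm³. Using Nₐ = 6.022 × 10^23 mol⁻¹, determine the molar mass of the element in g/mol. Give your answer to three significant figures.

A BCC cell has Z = 2 atoms; a = 4.280 × 10^-8 cm.
M = ρ·N_A·a³/Z = 0.974 × 6.022 × 10²³ × 7.840 × 10^-23 / 2 = 23.0 g/mol.

23.0 g/mol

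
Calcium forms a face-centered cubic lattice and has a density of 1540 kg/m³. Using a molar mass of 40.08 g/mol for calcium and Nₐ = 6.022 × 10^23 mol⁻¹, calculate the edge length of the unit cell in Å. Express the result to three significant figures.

5.57 Å

With Z = 4 atoms per FCC cell, a³ = Z·M/(N_A·ρ) = 4 × 40.08 / (6.022 × 10²³ × 1.540 g/cm³) = 1.729 × 10^-22 cm³.
a = (1.729 × 10^-22)^(1/3) = 5.571 × 10^-8 cm = 5.57 Å.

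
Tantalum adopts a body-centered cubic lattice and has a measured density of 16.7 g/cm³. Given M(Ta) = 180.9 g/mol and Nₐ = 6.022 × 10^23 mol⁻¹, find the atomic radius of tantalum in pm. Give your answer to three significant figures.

For a BCC cell (Z = 2), a³ = Z·M/(N_A·ρ) = 2 × 180.9 / (6.022 × 10²³ × 16.70) = 3.598 × 10^-23 cm³, so a = 3.301 × 10^-8 cm = 330.1 pm.
Atoms touch along the body diagonal, so √3·a = 4r, so r = 0.4330 × a = 143 pm.

143 pm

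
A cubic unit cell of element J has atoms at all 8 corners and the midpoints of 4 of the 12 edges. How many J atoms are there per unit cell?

Corner atoms are shared by 8 cells (1/8 each), edge atoms by 4 (1/4 each).
Net atoms = 8 × 1/8 + 4 × 1/4 = 1 + 1 = 2.

2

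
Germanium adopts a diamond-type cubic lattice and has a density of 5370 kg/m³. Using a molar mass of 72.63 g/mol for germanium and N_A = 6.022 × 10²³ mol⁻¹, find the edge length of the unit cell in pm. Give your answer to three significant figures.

564 pm

With Z = 8 atoms per diamond cubic cell, a³ = Z·M/(N_A·ρ) = 8 × 72.63 / (6.022 × 10²³ × 5.370 g/cm³) = 1.797 × 10^-22 cm³.
a = (1.797 × 10^-22)^(1/3) = 5.643 × 10^-8 cm = 564 pm.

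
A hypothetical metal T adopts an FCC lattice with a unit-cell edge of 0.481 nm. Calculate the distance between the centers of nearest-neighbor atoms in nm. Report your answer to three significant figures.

0.340 nm

In an FCC structure, atoms touch along the face diagonal, so √2·a = 4r; the nearest-neighbor distance equals 2r = 0.7071·a.
d = 0.7071 × 0.481 = 0.340 nm.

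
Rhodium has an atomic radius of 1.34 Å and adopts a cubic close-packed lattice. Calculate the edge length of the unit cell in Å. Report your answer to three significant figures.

In an FCC lattice, atoms touch along the face diagonal, so √2·a = 4r.
a = 4r/√2 = 4 × 1.34 / 1.4142 = 3.79 Å.

3.79 Å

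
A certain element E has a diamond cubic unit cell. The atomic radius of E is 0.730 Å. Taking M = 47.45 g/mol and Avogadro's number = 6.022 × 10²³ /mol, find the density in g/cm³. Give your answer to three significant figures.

In a diamond cubic lattice, nearest neighbors lie along the body diagonal with √3·a = 8r, giving a = 3.372 Å = 3.372 × 10^-8 cm.
With Z = 8, ρ = Z·M/(N_A·a³) = 8 × 47.45 / (6.022 × 10²³ × 3.833 × 10^-23) = 16.44 g/cm³.

16.4 g/cm³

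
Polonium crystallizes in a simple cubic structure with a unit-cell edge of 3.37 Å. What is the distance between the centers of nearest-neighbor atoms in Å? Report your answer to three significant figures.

In a simple cubic structure, atoms touch along the cell edge, so a = 2r; the nearest-neighbor distance equals 2r = 1.000·a.
d = 1.000 × 3.37 = 3.37 Å.

3.37 Å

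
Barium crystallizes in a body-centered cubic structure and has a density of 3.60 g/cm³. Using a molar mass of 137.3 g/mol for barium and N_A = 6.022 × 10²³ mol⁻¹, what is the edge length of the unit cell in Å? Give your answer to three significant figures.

5.02 Å

With Z = 2 atoms per BCC cell, a³ = Z·M/(N_A·ρ) = 2 × 137.3 / (6.022 × 10²³ × 3.600 g/cm³) = 1.267 × 10^-22 cm³.
a = (1.267 × 10^-22)^(1/3) = 5.022 × 10^-8 cm = 5.02 Å.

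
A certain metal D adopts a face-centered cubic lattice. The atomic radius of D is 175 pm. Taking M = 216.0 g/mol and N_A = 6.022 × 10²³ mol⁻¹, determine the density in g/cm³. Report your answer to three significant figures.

11.8 g/cm³

In an FCC lattice, atoms touch along the face diagonal, so √2·a = 4r, giving a = 495.0 pm = 4.950 × 10^-8 cm.
With Z = 4, ρ = Z·M/(N_A·a³) = 4 × 216.0 / (6.022 × 10²³ × 1.213 × 10^-22) = 11.83 g/cm³.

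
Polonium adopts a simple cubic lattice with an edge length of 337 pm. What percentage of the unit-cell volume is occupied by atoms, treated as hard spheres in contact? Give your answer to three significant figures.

In a simple cubic lattice atoms touch along the cell edge, so a = 2r, so r = 0.5000a = 168.5 pm.
Packing fraction = Z·(4/3)πr³ / a³ = 1 × (4/3)π × (168.5)³ / (337)³ = 0.5236 = 52.4%.

52.4%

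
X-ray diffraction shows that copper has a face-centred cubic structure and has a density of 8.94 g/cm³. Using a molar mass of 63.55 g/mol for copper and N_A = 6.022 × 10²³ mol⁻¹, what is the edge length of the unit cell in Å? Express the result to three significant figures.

3.61 Å

With Z = 4 atoms per FCC cell, a³ = Z·M/(N_A·ρ) = 4 × 63.55 / (6.022 × 10²³ × 8.940 g/cm³) = 4.722 × 10^-23 cm³.
a = (4.722 × 10^-23)^(1/3) = 3.614 × 10^-8 cm = 3.61 Å.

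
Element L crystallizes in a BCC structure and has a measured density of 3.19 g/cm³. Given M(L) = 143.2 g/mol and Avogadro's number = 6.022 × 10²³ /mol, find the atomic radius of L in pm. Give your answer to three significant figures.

For a BCC cell (Z = 2), a³ = Z·M/(N_A·ρ) = 2 × 143.2 / (6.022 × 10²³ × 3.190) = 1.491 × 10^-22 cm³, so a = 5.302 × 10^-8 cm = 530.2 pm.
Atoms touch along the body diagonal, so √3·a = 4r, so r = 0.4330 × a = 230 pm.

230 pm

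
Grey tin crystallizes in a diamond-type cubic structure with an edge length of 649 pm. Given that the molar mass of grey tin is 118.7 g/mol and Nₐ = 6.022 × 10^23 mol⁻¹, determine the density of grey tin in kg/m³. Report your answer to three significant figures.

A diamond cubic unit cell contains Z = 8 atoms.
Cell volume: a³ = (649 pm)³ = (6.490 × 10^-8 cm)³ = 2.734 × 10^-22 cm³.
ρ = Z·M/(N_A·a³) = 8 × 118.7 / (6.022 × 10²³ × 2.734 × 10^-22) = 5.769 g/cm³ = 5770 kg/m³.

5770 kg/m³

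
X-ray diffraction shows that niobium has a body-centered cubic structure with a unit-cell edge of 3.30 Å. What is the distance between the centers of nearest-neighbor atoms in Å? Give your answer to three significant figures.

2.86 Å

In a BCC structure, atoms touch along the body diagonal, so √3·a = 4r; the nearest-neighbor distance equals 2r = 0.8660·a.
d = 0.8660 × 3.30 = 2.86 Å.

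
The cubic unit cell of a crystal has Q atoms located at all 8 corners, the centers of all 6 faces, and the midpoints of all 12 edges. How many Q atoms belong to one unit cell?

Corner atoms are shared by 8 cells (1/8 each), face atoms by 2 (1/2 each), edge atoms by 4 (1/4 each).
Net atoms = 8 × 1/8 + 6 × 1/2 + 12 × 1/4 = 1 + 3 + 3 = 7.

7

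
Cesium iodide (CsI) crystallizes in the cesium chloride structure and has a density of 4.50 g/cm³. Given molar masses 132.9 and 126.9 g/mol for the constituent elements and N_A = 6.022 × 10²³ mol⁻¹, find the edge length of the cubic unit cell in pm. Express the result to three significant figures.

458 pm

M(CsI) = 259.8 g/mol; Z = 1 formula unit per cell.
a³ = Z·M/(N_A·ρ) = 1 × 259.8 / (6.022 × 10²³ × 4.50) = 9.587 × 10^-23 cm³, so a = 4.577 × 10^-8 cm = 458 pm.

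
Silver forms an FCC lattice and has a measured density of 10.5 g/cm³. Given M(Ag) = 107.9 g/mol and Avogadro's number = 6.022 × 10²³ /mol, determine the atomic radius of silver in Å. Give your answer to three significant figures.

1.44 Å

For an FCC cell (Z = 4), a³ = Z·M/(N_A·ρ) = 4 × 107.9 / (6.022 × 10²³ × 10.50) = 6.826 × 10^-23 cm³, so a = 4.087 × 10^-8 cm = 4.087 Å.
Atoms touch along the face diagonal, so √2·a = 4r, so r = 0.3536 × a = 1.44 Å.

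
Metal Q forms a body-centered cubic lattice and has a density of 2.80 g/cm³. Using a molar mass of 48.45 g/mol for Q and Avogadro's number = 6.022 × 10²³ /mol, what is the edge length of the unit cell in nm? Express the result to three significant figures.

0.386 nm

With Z = 2 atoms per BCC cell, a³ = Z·M/(N_A·ρ) = 2 × 48.45 / (6.022 × 10²³ × 2.800 g/cm³) = 5.747 × 10^-23 cm³.
a = (5.747 × 10^-23)^(1/3) = 3.859 × 10^-8 cm = 0.386 nm.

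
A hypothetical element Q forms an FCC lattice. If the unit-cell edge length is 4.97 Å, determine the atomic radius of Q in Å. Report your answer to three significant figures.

1.76 Å

In an FCC lattice, atoms touch along the face diagonal, so √2·a = 4r.
r = √2·a/4 = 1.4142 × 4.97 / 4 = 1.76 Å.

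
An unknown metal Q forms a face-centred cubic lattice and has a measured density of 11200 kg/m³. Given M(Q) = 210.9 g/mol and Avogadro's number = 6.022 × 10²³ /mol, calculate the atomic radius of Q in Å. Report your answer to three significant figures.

For an FCC cell (Z = 4), a³ = Z·M/(N_A·ρ) = 4 × 210.9 / (6.022 × 10²³ × 11.20) = 1.251 × 10^-22 cm³, so a = 5.001 × 10^-8 cm = 5.001 Å.
Atoms touch along the face diagonal, so √2·a = 4r, so r = 0.3536 × a = 1.77 Å.

1.77 Å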